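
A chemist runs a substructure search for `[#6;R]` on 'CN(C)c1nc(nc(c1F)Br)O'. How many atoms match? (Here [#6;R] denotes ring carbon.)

Check the 12 heavy atoms by environment: 2× n (aromatic, in 6-ring) → no; 4× c (aromatic, in 6-ring) → match; 1× O (acyclic) → no; 1× F (acyclic) → no; 1× Br (acyclic) → no; 1× N (acyclic) → no; 2× C (acyclic) → no.
That gives 4 matching atoms.

4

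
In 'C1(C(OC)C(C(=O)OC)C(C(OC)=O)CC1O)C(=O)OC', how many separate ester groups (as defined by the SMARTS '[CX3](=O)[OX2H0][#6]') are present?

3

[CX3](=O)[OX2H0][#6] is the SMARTS for an ester: a carbonyl carbon bonded to an oxygen that is itself bonded to carbon (no H on that O).
The molecule carries 3 separate instances of a methyl-ester group (-C(=O)OCH3) meeting every constraint; each maps to a distinct set of atoms, giving 3 matches.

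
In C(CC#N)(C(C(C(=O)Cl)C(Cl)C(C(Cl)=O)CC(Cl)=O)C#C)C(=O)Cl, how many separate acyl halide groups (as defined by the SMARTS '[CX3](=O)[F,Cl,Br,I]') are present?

4

[CX3](=O)[F,Cl,Br,I] is the SMARTS for an acyl halide: a carbonyl carbon bonded to a halogen.
The molecule carries 4 separate instances of an acyl chloride (-C(=O)Cl) meeting every constraint; each maps to a distinct set of atoms, giving 4 matches.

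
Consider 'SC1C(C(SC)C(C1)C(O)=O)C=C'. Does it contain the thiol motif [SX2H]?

The pattern [SX2H] describes an aliphatic sulfur with two connections, one being H — a thiol.
The molecule carries a thiol (-SH), whose atoms satisfy every constraint of the query, so the pattern matches.

Yes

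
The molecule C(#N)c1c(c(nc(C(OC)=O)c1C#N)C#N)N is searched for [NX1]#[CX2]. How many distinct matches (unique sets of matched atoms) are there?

[NX1]#[CX2] is the SMARTS for a nitrile: a nitrogen triple-bonded to a two-connected carbon.
The molecule carries 3 separate instances of a nitrile (-C#N) meeting every constraint; each maps to a distinct set of atoms, giving 3 matches.

3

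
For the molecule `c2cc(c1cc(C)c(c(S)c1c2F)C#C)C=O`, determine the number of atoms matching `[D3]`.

7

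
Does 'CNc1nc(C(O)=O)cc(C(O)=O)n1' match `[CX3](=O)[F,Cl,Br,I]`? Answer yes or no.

No

The pattern [CX3](=O)[F,Cl,Br,I] describes a carbonyl carbon bonded to a halogen — an acyl halide.
The closest candidate here is a carboxylic acid group (-C(=O)OH), but the carbonyl is bonded to -OH, not to a halogen. No other fragment satisfies the full query, so there is no match.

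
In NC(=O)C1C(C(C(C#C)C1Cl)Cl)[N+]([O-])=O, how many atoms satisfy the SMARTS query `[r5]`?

5

Check the 15 heavy atoms by environment: 5× C (in 5-ring) → match; 3× C (acyclic) → no; 2× Cl (acyclic) → no; 2× O (acyclic) → no; 1× N (acyclic) → no; 1× N (charge +1, acyclic) → no; 1× O (charge -1, acyclic) → no.
That gives 5 matching atoms.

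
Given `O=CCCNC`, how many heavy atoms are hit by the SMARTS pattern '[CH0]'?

0

The query [CH0] means: aliphatic carbon with no attached hydrogen.
Check the 6 heavy atoms by environment: 2× C (H2) → no; 1× C (H1) → no; 1× O (H0) → no; 1× N (H1) → no; 1× C (H3) → no.
No environment satisfies the query, so 0 matching atoms.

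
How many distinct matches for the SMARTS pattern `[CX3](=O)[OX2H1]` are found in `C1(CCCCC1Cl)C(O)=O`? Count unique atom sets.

1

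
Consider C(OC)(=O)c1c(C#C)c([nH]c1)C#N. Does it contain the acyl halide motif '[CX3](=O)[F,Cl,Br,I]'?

No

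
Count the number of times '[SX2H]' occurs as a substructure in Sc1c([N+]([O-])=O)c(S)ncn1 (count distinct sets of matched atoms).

2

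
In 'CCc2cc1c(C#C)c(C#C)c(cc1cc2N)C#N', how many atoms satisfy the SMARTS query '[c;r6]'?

The query [c;r6] means: aromatic carbon that belongs to a six-membered ring.
Check the 19 heavy atoms by environment: 10× c (aromatic, in 6-ring) → match; 7× C (acyclic) → no; 2× N (acyclic) → no.
That gives 10 matching atoms.

10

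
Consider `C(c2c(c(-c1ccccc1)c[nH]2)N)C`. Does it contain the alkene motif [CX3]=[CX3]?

The pattern [CX3]=[CX3] describes a non-aromatic C=C double bond between two sp2 carbons — an alkene.
The closest candidate here is an ethyl group (-CH2CH3), but its C-C bond is a single bond between CX4 carbons, not CX3=CX3. No other fragment satisfies the full query, so there is no match.

No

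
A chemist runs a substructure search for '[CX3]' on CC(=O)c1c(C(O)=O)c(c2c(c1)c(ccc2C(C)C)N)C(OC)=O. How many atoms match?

Check the 24 heavy atoms by environment: 10× c (aromatic, X3) → no; 3× C (X3) → match; 3× O (X1) → no; 5× C (X4) → no; 2× O (X2) → no; 1× N (X3) → no.
That gives 3 matching atoms.

3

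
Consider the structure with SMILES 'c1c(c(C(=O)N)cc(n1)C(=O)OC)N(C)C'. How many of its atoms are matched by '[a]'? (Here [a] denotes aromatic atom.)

6

The query [a] means: a matches any aromatic atom.
Check the 16 heavy atoms by environment: 1× n (aromatic) → match; 5× c (aromatic) → match; 5× C → no; 3× O → no; 2× N → no.
Summing the matching environments: 1 + 5 = 6 matching atoms.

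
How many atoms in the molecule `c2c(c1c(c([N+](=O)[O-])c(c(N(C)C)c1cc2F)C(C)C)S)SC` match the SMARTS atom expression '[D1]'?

Check the 23 heavy atoms by environment: 8× c (aromatic, D3) → no; 2× c (aromatic, D2) → no; 1× N (D3) → no; 5× C (D1) → match; 1× N (charge +1, D3) → no; 1× O (charge -1, D1) → match; 1× O (D1) → match; 1× S (D1) → match; 1× S (D2) → no; 1× F (D1) → match; 1× C (D3) → no.
Summing the matching environments: 5 + 1 + 1 + 1 + 1 = 9 matching atoms.

9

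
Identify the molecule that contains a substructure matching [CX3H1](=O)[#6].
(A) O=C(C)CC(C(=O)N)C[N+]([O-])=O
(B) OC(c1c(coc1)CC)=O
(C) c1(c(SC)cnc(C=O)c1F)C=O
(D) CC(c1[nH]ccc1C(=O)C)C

[CX3H1](=O)[#6] describes an sp2 carbon with one H, double-bonded to O and single-bonded to carbon (an aldehyde).
(A) has an acetyl/ketone group (-C(=O)CH3) but the carbonyl carbon has H0 (two carbon neighbours), not H1.
(B) has a carboxylic acid group (-C(=O)OH) but the carbonyl carbon has H0 and is bonded to O, not H1.
(C) contains an aldehyde (-CHO), which satisfies every atom and bond constraint.
(D) has an acetyl/ketone group (-C(=O)CH3) but the carbonyl carbon has H0 (two carbon neighbours), not H1.
So the answer is (C).

C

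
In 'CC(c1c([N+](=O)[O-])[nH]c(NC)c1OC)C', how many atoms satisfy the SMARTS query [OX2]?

1

The query [OX2] means: aliphatic oxygen with two total connections — ether, hydroxyl, or ester single-bond O.
Check the 15 heavy atoms by environment: 1× n (aromatic, X3) → no; 4× c (aromatic, X3) → no; 1× O (X2) → match; 5× C (X4) → no; 1× N (charge +1, X3) → no; 1× O (charge -1, X1) → no; 1× O (X1) → no; 1× N (X3) → no.
That gives 1 matching atom.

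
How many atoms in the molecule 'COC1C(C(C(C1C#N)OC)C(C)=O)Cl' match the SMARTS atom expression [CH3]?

3

Check the 15 heavy atoms by environment: 5× C (H1) → no; 3× O (H0) → no; 3× C (H3) → match; 2× C (H0) → no; 1× N (H0) → no; 1× Cl (H0) → no.
That gives 3 matching atoms.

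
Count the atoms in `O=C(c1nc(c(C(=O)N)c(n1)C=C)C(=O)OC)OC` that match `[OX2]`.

The query [OX2] means: aliphatic oxygen with two total connections — ether, hydroxyl, or ester single-bond O.
Check the 19 heavy atoms by environment: 2× n (aromatic, X2) → no; 4× c (aromatic, X3) → no; 5× C (X3) → no; 3× O (X1) → no; 1× N (X3) → no; 2× O (X2) → match; 2× C (X4) → no.
That gives 2 matching atoms.

2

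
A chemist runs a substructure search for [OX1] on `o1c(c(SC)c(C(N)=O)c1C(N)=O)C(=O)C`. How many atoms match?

Check the 16 heavy atoms by environment: 1× o (aromatic, X2) → no; 4× c (aromatic, X3) → no; 3× C (X3) → no; 3× O (X1) → match; 2× N (X3) → no; 1× S (X2) → no; 2× C (X4) → no.
That gives 3 matching atoms.

3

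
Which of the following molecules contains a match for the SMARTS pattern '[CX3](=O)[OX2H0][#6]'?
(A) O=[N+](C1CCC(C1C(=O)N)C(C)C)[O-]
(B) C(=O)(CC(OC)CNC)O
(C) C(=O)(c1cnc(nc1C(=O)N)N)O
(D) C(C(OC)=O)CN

D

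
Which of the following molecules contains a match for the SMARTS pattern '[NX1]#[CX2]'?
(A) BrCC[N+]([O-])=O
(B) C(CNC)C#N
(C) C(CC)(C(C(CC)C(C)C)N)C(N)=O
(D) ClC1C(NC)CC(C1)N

B

[NX1]#[CX2] describes a nitrogen triple-bonded to a two-connected carbon (a nitrile).
(A) has a nitro group (-[N+](=O)[O-]) but there is no C#N triple bond.
(B) contains a nitrile (-C#N), which satisfies every atom and bond constraint.
(C) has a primary amide (-C(=O)NH2) but the nitrogen is NX3, not NX1.
(D) has a primary amino group (-NH2) but the nitrogen is NX3 (three connections), not NX1 triple-bonded.
So the answer is (B).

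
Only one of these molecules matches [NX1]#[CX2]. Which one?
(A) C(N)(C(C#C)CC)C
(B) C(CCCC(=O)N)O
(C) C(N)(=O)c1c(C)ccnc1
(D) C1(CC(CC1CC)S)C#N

[NX1]#[CX2] describes a nitrogen triple-bonded to a two-connected carbon (a nitrile).
(A) has a primary amino group (-NH2) but the nitrogen is NX3 (three connections), not NX1 triple-bonded.
(B) has a primary amide (-C(=O)NH2) but the nitrogen is NX3, not NX1.
(C) has a primary amide (-C(=O)NH2) but the nitrogen is NX3, not NX1.
(D) contains a nitrile (-C#N), which satisfies every atom and bond constraint.
So the answer is (D).

D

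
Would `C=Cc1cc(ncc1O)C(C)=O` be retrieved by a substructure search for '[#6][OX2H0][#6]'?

No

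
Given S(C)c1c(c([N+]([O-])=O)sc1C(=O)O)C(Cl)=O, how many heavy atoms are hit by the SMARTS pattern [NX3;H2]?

0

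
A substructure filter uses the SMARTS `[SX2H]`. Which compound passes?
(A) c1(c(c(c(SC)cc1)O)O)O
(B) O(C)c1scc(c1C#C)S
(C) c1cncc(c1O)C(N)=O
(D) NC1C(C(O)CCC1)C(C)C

B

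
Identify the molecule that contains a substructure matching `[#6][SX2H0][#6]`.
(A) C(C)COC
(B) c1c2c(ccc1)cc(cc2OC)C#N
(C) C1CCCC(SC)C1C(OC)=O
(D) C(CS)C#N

C

[#6][SX2H0][#6] describes an aliphatic sulfur bridging two carbons with no H on the sulfur (a thioether).
(A) has a methoxy ether (-OCH3) but the bridging atom is O, not S.
(B) has a methoxy ether (-OCH3) but the bridging atom is O, not S.
(C) contains a methylthio ether (-SCH3), which satisfies every atom and bond constraint.
(D) has a thiol (-SH) but the sulfur has H1, not H0 bridging two carbons.
So the answer is (C).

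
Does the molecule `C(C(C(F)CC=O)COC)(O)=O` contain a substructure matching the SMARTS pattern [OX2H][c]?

No

The pattern [OX2H][c] describes a hydroxyl oxygen attached to an aromatic carbon — a phenol.
The closest candidate here is a methoxy ether (-OCH3), but the oxygen has H0, not H1. No other fragment satisfies the full query, so there is no match.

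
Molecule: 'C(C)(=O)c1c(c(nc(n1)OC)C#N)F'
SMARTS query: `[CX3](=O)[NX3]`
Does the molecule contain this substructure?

No

The pattern [CX3](=O)[NX3] describes a carbonyl carbon bonded to a trivalent nitrogen — an amide.
The closest candidate here is a nitrile (-C#N), but the nitrile N is NX1 (triple-bonded), not NX3. No other fragment satisfies the full query, so there is no match.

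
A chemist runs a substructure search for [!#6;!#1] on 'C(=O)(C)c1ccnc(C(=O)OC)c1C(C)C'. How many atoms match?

The query [!#6;!#1] means: not carbon and not hydrogen — any heteroatom.
Check the 16 heavy atoms by environment: 1× n (aromatic) → match; 5× c (aromatic) → no; 7× C → no; 3× O → match.
Summing the matching environments: 1 + 3 = 4 matching atoms.

4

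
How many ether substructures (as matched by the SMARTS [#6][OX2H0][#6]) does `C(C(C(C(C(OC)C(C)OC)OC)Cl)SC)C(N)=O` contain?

[#6][OX2H0][#6] is the SMARTS for an ether: an aliphatic oxygen bridging two carbons with no H on the oxygen.
The molecule carries 3 separate instances of a methoxy ether (-OCH3) meeting every constraint; each maps to a distinct set of atoms, giving 3 matches.

3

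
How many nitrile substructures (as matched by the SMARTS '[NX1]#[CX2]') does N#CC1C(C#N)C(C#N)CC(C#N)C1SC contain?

4

[NX1]#[CX2] is the SMARTS for a nitrile: a nitrogen triple-bonded to a two-connected carbon.
The molecule carries 4 separate instances of a nitrile (-C#N) meeting every constraint; each maps to a distinct set of atoms, giving 4 matches.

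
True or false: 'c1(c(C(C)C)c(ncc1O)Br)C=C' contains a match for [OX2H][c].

The pattern [OX2H][c] describes a hydroxyl oxygen attached to an aromatic carbon — a phenol.
The molecule carries a hydroxyl group (-OH), whose atoms satisfy every constraint of the query, so the pattern matches.

True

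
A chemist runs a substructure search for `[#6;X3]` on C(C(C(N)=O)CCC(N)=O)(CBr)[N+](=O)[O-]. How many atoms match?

2

Check the 15 heavy atoms by environment: 5× C (X4) → no; 1× N (charge +1, X3) → no; 1× O (charge -1, X1) → no; 3× O (X1) → no; 1× Br (X1) → no; 2× C (X3) → match; 2× N (X3) → no.
That gives 2 matching atoms.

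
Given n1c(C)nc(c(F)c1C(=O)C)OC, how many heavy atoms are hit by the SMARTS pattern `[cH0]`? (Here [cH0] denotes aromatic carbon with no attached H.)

The query [cH0] means: aromatic carbon with no attached hydrogen (substituted or ring-fusion).
Check the 13 heavy atoms by environment: 2× n (aromatic, H0) → no; 4× c (aromatic, H0) → match; 3× C (H3) → no; 1× F (H0) → no; 2× O (H0) → no; 1× C (H0) → no.
That gives 4 matching atoms.

4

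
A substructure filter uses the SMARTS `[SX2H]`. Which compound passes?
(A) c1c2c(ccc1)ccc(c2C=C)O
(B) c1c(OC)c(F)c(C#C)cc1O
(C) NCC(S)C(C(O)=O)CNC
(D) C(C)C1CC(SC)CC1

[SX2H] describes an aliphatic sulfur with two connections, one being H (a thiol).
(A) has a hydroxyl group (-OH) but it is an -OH, not an -SH.
(B) has a hydroxyl group (-OH) but it is an -OH, not an -SH.
(C) contains a thiol (-SH), which satisfies every atom and bond constraint.
(D) has a methylthio ether (-SCH3) but the sulfur has H0 (bonded to two carbons), not H1.
So the answer is (C).

C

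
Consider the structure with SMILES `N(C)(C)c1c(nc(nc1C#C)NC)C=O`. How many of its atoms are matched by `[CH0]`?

1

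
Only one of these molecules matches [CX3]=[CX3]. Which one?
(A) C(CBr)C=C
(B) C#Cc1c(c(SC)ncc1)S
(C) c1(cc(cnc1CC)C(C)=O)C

[CX3]=[CX3] describes a non-aromatic C=C double bond between two sp2 carbons (an alkene).
(A) contains a vinyl group (-CH=CH2), which satisfies every atom and bond constraint.
(B) has an ethynyl group (-C#CH) but the C-C bond is a triple bond, not a double bond.
(C) has an ethyl group (-CH2CH3) but its C-C bond is a single bond between CX4 carbons, not CX3=CX3.
So the answer is (A).

A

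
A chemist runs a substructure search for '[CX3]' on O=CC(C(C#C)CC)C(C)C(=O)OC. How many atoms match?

2

The query [CX3] means: C with X3: aliphatic carbon with exactly 3 total connections.
Check the 14 heavy atoms by environment: 7× C (X4) → no; 2× C (X3) → match; 2× O (X1) → no; 1× O (X2) → no; 2× C (X2) → no.
That gives 2 matching atoms.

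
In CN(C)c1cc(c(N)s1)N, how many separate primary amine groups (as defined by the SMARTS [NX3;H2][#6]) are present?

2

[NX3;H2][#6] is the SMARTS for a primary amine: a trivalent nitrogen with two H attached to carbon.
The molecule carries 2 separate instances of a primary amino group (-NH2) meeting every constraint; each maps to a distinct set of atoms, giving 2 matches.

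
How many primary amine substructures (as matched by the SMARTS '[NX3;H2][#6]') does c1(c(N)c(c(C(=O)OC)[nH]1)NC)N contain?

2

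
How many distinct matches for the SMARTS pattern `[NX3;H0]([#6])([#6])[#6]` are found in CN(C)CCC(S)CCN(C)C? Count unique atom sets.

2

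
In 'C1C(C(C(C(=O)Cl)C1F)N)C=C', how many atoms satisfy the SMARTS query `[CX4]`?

5

The query [CX4] means: C with X4: aliphatic carbon with exactly 4 total connections (bonds + H).
Check the 12 heavy atoms by environment: 5× C (X4) → match; 1× N (X3) → no; 1× F (X1) → no; 3× C (X3) → no; 1× O (X1) → no; 1× Cl (X1) → no.
That gives 5 matching atoms.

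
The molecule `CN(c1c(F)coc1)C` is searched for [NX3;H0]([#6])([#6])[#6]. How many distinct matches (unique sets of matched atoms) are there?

1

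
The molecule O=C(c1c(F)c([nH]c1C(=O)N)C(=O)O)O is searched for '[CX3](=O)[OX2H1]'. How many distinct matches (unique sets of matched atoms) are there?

[CX3](=O)[OX2H1] is the SMARTS for a carboxylic acid: an sp2 carbon double-bonded to O and single-bonded to an -OH oxygen.
The molecule carries 2 separate instances of a carboxylic acid group (-C(=O)OH) meeting every constraint; each maps to a distinct set of atoms, giving 2 matches.

2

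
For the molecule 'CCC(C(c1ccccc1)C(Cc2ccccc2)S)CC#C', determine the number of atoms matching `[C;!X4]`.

2

Check the 22 heavy atoms by environment: 7× C (X4) → no; 12× c (aromatic, X3) → no; 1× S (X2) → no; 2× C (X2) → match.
That gives 2 matching atoms.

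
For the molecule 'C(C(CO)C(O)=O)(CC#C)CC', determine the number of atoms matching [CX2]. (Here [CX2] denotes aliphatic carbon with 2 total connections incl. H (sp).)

The query [CX2] means: C with X2: aliphatic carbon with exactly 2 total connections.
Check the 12 heavy atoms by environment: 6× C (X4) → no; 2× O (X2) → no; 1× C (X3) → no; 1× O (X1) → no; 2× C (X2) → match.
That gives 2 matching atoms.

2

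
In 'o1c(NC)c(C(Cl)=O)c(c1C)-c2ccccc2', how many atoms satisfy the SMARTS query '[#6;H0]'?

6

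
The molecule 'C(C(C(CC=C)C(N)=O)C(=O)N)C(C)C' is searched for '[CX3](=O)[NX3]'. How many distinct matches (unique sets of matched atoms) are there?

[CX3](=O)[NX3] is the SMARTS for an amide: a carbonyl carbon bonded to a trivalent nitrogen.
The molecule carries 2 separate instances of a primary amide (-C(=O)NH2) meeting every constraint; each maps to a distinct set of atoms, giving 2 matches.

2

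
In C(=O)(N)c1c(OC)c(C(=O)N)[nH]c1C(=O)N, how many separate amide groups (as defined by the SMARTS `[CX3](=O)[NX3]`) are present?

[CX3](=O)[NX3] is the SMARTS for an amide: a carbonyl carbon bonded to a trivalent nitrogen.
The molecule carries 3 separate instances of a primary amide (-C(=O)NH2) meeting every constraint; each maps to a distinct set of atoms, giving 3 matches.

3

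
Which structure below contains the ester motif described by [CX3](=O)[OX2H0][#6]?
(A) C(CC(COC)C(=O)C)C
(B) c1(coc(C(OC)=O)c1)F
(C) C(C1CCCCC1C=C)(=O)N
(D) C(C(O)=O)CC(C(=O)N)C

B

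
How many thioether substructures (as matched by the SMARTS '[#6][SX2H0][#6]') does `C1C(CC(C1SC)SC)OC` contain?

2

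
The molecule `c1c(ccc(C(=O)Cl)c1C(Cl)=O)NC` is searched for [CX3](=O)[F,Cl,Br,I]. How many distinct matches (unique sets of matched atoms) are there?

2

[CX3](=O)[F,Cl,Br,I] is the SMARTS for an acyl halide: a carbonyl carbon bonded to a halogen.
The molecule carries 2 separate instances of an acyl chloride (-C(=O)Cl) meeting every constraint; each maps to a distinct set of atoms, giving 2 matches.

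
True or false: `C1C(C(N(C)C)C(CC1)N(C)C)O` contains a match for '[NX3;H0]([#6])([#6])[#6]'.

True

The pattern [NX3;H0]([#6])([#6])[#6] describes a trivalent nitrogen with no H, bonded to three carbons — a tertiary amine.
The molecule carries a dimethylamino group (-N(CH3)2), whose atoms satisfy every constraint of the query, so the pattern matches.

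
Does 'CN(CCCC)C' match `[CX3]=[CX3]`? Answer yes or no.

The pattern [CX3]=[CX3] describes a non-aromatic C=C double bond between two sp2 carbons — an alkene.
The closest candidate here is an ethyl group (-CH2CH3), but its C-C bond is a single bond between CX4 carbons, not CX3=CX3. No other fragment satisfies the full query, so there is no match.

No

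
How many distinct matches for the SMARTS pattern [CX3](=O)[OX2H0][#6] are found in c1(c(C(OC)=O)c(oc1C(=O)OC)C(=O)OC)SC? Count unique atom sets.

3

[CX3](=O)[OX2H0][#6] is the SMARTS for an ester: a carbonyl carbon bonded to an oxygen that is itself bonded to carbon (no H on that O).
The molecule carries 3 separate instances of a methyl-ester group (-C(=O)OCH3) meeting every constraint; each maps to a distinct set of atoms, giving 3 matches.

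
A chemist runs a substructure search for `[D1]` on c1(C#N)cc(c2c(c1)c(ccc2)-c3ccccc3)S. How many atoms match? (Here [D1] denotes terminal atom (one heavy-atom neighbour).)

2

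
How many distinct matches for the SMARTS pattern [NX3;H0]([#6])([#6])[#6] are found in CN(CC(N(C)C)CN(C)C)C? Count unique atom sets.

3

[NX3;H0]([#6])([#6])[#6] is the SMARTS for a tertiary amine: a trivalent nitrogen with no H, bonded to three carbons.
The molecule carries 3 separate instances of a dimethylamino group (-N(CH3)2) meeting every constraint; each maps to a distinct set of atoms, giving 3 matches.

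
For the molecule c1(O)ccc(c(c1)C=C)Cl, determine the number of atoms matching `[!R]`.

4

The query [!R] means: !R matches any atom not in a ring.
Check the 10 heavy atoms by environment: 6× c (aromatic, in 6-ring) → no; 1× Cl (acyclic) → match; 1× O (acyclic) → match; 2× C (acyclic) → match.
Summing the matching environments: 1 + 1 + 2 = 4 matching atoms.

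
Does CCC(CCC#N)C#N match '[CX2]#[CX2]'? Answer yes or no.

No

The pattern [CX2]#[CX2] describes a carbon-carbon triple bond — an alkyne.
The closest candidate here is a nitrile (-C#N), but the triple bond is C#N, not C#C. No other fragment satisfies the full query, so there is no match.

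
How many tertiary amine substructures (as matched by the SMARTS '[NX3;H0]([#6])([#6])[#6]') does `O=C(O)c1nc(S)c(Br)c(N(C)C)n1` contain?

[NX3;H0]([#6])([#6])[#6] is the SMARTS for a tertiary amine: a trivalent nitrogen with no H, bonded to three carbons.
Exactly one fragment in the molecule meets all constraints, giving 1 match.

1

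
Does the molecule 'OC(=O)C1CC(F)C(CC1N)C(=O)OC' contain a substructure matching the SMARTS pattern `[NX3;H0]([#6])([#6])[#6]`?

The pattern [NX3;H0]([#6])([#6])[#6] describes a trivalent nitrogen with no H, bonded to three carbons — a tertiary amine.
The closest candidate here is a primary amino group (-NH2), but the nitrogen has H2, not H0 with three carbons. No other fragment satisfies the full query, so there is no match.

No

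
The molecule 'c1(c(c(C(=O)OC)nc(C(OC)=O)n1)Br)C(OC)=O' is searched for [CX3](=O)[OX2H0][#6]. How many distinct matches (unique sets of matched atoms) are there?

[CX3](=O)[OX2H0][#6] is the SMARTS for an ester: a carbonyl carbon bonded to an oxygen that is itself bonded to carbon (no H on that O).
The molecule carries 3 separate instances of a methyl-ester group (-C(=O)OCH3) meeting every constraint; each maps to a distinct set of atoms, giving 3 matches.

3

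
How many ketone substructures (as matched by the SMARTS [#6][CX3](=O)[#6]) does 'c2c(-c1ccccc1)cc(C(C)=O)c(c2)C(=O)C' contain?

2

[#6][CX3](=O)[#6] is the SMARTS for a ketone: a carbonyl carbon (no H) flanked by two carbons.
The molecule carries 2 separate instances of an acetyl/ketone group (-C(=O)CH3) meeting every constraint; each maps to a distinct set of atoms, giving 2 matches.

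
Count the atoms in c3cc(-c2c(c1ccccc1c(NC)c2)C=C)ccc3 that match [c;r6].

16

Check the 20 heavy atoms by environment: 16× c (aromatic, in 6-ring) → match; 1× N (acyclic) → no; 3× C (acyclic) → no.
That gives 16 matching atoms.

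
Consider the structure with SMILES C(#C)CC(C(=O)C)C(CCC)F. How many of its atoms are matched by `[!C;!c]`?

2

The query [!C;!c] means: neither aliphatic nor aromatic carbon — same as [!#6].
Check the 12 heavy atoms by environment: 10× C → no; 1× F → match; 1× O → match.
Summing the matching environments: 1 + 1 = 2 matching atoms.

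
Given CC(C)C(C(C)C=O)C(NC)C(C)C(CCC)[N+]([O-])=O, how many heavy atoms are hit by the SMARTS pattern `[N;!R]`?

2

The query [N;!R] means: aliphatic nitrogen not in a ring.
Check the 20 heavy atoms by environment: 15× C (acyclic) → no; 2× O (acyclic) → no; 1× N (charge +1, acyclic) → match; 1× O (charge -1, acyclic) → no; 1× N (acyclic) → match.
Summing the matching environments: 1 + 1 = 2 matching atoms.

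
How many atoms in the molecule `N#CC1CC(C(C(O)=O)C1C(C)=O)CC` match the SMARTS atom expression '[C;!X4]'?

3

The query [C;!X4] means: aliphatic carbon that does not have four total connections.
Check the 15 heavy atoms by environment: 8× C (X4) → no; 1× C (X2) → match; 1× N (X1) → no; 2× C (X3) → match; 2× O (X1) → no; 1× O (X2) → no.
Summing the matching environments: 1 + 2 = 3 matching atoms.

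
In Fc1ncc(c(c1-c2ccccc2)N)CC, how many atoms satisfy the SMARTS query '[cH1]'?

6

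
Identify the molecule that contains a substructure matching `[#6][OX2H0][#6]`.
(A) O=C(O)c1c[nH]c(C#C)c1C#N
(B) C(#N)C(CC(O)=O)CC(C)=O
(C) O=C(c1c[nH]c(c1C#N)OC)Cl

[#6][OX2H0][#6] describes an aliphatic oxygen bridging two carbons with no H on the oxygen (an ether).
(A) has a carboxylic acid group (-C(=O)OH) but the -OH oxygen has H1; the =O is OX1, not OX2.
(B) has a carboxylic acid group (-C(=O)OH) but the -OH oxygen has H1; the =O is OX1, not OX2.
(C) contains a methoxy ether (-OCH3), which satisfies every atom and bond constraint.
So the answer is (C).

C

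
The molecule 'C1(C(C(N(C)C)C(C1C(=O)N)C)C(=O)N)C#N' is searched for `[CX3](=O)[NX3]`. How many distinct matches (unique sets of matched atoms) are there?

[CX3](=O)[NX3] is the SMARTS for an amide: a carbonyl carbon bonded to a trivalent nitrogen.
The molecule carries 2 separate instances of a primary amide (-C(=O)NH2) meeting every constraint; each maps to a distinct set of atoms, giving 2 matches.

2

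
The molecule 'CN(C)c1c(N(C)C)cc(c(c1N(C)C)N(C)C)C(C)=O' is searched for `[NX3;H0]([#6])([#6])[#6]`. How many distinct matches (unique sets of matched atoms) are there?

[NX3;H0]([#6])([#6])[#6] is the SMARTS for a tertiary amine: a trivalent nitrogen with no H, bonded to three carbons.
The molecule carries 4 separate instances of a dimethylamino group (-N(CH3)2) meeting every constraint; each maps to a distinct set of atoms, giving 4 matches.

4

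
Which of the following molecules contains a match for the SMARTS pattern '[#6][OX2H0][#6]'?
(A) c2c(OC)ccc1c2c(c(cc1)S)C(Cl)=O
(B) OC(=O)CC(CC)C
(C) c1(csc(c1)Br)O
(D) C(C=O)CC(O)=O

A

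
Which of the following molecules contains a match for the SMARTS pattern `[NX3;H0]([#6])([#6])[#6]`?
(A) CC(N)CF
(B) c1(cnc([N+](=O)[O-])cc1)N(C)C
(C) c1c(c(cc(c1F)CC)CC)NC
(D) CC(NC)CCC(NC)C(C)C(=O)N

[NX3;H0]([#6])([#6])[#6] describes a trivalent nitrogen with no H, bonded to three carbons (a tertiary amine).
(A) has a primary amino group (-NH2) but the nitrogen has H2, not H0 with three carbons.
(B) contains a dimethylamino group (-N(CH3)2), which satisfies every atom and bond constraint.
(C) has an N-methylamino group (-NHCH3) but the nitrogen still has one H (H1), not H0.
(D) has a primary amide (-C(=O)NH2) but the amide nitrogen has H2 and only one carbon neighbour.
So the answer is (B).

B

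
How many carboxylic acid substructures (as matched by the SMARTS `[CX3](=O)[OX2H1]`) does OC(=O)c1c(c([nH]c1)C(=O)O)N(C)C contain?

[CX3](=O)[OX2H1] is the SMARTS for a carboxylic acid: an sp2 carbon double-bonded to O and single-bonded to an -OH oxygen.
The molecule carries 2 separate instances of a carboxylic acid group (-C(=O)OH) meeting every constraint; each maps to a distinct set of atoms, giving 2 matches.

2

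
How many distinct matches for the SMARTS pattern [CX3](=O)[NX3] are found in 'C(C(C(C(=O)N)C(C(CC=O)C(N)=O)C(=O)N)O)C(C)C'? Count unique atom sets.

[CX3](=O)[NX3] is the SMARTS for an amide: a carbonyl carbon bonded to a trivalent nitrogen.
The molecule carries 3 separate instances of a primary amide (-C(=O)NH2) meeting every constraint; each maps to a distinct set of atoms, giving 3 matches.

3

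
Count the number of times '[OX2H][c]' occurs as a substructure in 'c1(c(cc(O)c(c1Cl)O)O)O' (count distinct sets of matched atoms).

4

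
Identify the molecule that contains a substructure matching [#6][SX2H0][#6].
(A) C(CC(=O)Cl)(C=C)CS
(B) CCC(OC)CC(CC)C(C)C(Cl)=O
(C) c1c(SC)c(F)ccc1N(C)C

C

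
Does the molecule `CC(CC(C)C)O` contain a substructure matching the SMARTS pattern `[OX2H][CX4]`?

Yes

The pattern [OX2H][CX4] describes a hydroxyl oxygen bound to an sp3 (X4) carbon — an aliphatic alcohol.
The molecule carries a hydroxyl group (-OH), whose atoms satisfy every constraint of the query, so the pattern matches.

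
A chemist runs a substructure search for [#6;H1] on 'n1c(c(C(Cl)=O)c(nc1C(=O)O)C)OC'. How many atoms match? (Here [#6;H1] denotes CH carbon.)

Check the 15 heavy atoms by environment: 2× n (aromatic, H0) → no; 4× c (aromatic, H0) → no; 2× C (H0) → no; 3× O (H0) → no; 1× Cl (H0) → no; 1× O (H1) → no; 2× C (H3) → no.
No environment satisfies the query, so 0 matching atoms.

0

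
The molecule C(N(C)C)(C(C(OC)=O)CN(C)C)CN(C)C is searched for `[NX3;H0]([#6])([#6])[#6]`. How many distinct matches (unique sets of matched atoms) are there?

3

[NX3;H0]([#6])([#6])[#6] is the SMARTS for a tertiary amine: a trivalent nitrogen with no H, bonded to three carbons.
The molecule carries 3 separate instances of a dimethylamino group (-N(CH3)2) meeting every constraint; each maps to a distinct set of atoms, giving 3 matches.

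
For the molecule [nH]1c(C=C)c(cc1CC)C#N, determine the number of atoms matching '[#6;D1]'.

2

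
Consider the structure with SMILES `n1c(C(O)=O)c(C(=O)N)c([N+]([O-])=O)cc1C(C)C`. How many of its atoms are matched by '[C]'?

Check the 18 heavy atoms by environment: 1× n (aromatic) → no; 5× c (aromatic) → no; 5× C → match; 4× O → no; 1× N → no; 1× N (charge +1) → no; 1× O (charge -1) → no.
That gives 5 matching atoms.

5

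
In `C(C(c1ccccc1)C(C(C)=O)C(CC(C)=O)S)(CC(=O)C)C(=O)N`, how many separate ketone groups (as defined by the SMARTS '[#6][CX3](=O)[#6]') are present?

3

[#6][CX3](=O)[#6] is the SMARTS for a ketone: a carbonyl carbon (no H) flanked by two carbons.
The molecule carries 3 separate instances of an acetyl/ketone group (-C(=O)CH3) meeting every constraint; each maps to a distinct set of atoms, giving 3 matches.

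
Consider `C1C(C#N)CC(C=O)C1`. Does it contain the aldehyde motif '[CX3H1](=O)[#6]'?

The pattern [CX3H1](=O)[#6] describes an sp2 carbon with one H, double-bonded to O and single-bonded to carbon — an aldehyde.
The molecule carries an aldehyde (-CHO), whose atoms satisfy every constraint of the query, so the pattern matches.

Yes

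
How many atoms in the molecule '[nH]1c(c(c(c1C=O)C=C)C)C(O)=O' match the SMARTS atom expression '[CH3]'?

1

The query [CH3] means: aliphatic carbon with exactly three hydrogens.
Check the 13 heavy atoms by environment: 1× n (aromatic, H1) → no; 4× c (aromatic, H0) → no; 1× C (H3) → match; 2× C (H1) → no; 1× C (H2) → no; 1× C (H0) → no; 2× O (H0) → no; 1× O (H1) → no.
That gives 1 matching atom.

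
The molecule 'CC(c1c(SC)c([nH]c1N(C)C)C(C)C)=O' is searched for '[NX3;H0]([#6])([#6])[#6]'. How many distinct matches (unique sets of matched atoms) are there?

1

[NX3;H0]([#6])([#6])[#6] is the SMARTS for a tertiary amine: a trivalent nitrogen with no H, bonded to three carbons.
Exactly one fragment in the molecule meets all constraints, giving 1 match.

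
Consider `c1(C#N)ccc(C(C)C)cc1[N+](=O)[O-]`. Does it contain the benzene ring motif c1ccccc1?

The pattern c1ccccc1 describes six aromatic carbons in a ring — a benzene ring.
The required atom environment is present in the molecule, so the pattern matches.

Yes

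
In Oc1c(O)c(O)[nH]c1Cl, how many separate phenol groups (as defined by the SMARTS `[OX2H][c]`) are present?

[OX2H][c] is the SMARTS for a phenol: a hydroxyl oxygen attached to an aromatic carbon.
The molecule carries 3 separate instances of a hydroxyl group (-OH) meeting every constraint; each maps to a distinct set of atoms, giving 3 matches.

3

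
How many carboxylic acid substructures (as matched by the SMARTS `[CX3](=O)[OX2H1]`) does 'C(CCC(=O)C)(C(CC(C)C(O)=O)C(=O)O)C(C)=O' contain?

[CX3](=O)[OX2H1] is the SMARTS for a carboxylic acid: an sp2 carbon double-bonded to O and single-bonded to an -OH oxygen.
The molecule carries 2 separate instances of a carboxylic acid group (-C(=O)OH) meeting every constraint; each maps to a distinct set of atoms, giving 2 matches.

2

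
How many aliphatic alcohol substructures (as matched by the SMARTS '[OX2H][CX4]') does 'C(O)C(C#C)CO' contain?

[OX2H][CX4] is the SMARTS for an aliphatic alcohol: a hydroxyl oxygen bound to an sp3 (X4) carbon.
The molecule carries 2 separate instances of a hydroxyl group (-OH) meeting every constraint; each maps to a distinct set of atoms, giving 2 matches.

2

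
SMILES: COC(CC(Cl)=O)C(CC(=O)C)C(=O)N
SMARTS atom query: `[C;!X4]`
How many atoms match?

The query [C;!X4] means: aliphatic carbon that does not have four total connections.
Check the 15 heavy atoms by environment: 6× C (X4) → no; 3× C (X3) → match; 3× O (X1) → no; 1× Cl (X1) → no; 1× N (X3) → no; 1× O (X2) → no.
That gives 3 matching atoms.

3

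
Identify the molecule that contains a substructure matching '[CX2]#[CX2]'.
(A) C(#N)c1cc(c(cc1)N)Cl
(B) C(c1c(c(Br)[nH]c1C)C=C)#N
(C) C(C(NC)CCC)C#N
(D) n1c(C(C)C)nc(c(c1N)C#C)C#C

D

[CX2]#[CX2] describes a carbon-carbon triple bond (an alkyne).
(A) has a nitrile (-C#N) but the triple bond is C#N, not C#C.
(B) has a vinyl group (-CH=CH2) but the C=C is a double bond; both carbons are CX3, not CX2.
(C) has a nitrile (-C#N) but the triple bond is C#N, not C#C.
(D) contains an ethynyl group (-C#CH), which satisfies every atom and bond constraint.
So the answer is (D).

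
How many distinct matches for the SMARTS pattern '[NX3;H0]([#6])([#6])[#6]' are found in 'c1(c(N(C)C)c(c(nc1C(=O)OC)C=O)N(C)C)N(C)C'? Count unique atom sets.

3

[NX3;H0]([#6])([#6])[#6] is the SMARTS for a tertiary amine: a trivalent nitrogen with no H, bonded to three carbons.
The molecule carries 3 separate instances of a dimethylamino group (-N(CH3)2) meeting every constraint; each maps to a distinct set of atoms, giving 3 matches.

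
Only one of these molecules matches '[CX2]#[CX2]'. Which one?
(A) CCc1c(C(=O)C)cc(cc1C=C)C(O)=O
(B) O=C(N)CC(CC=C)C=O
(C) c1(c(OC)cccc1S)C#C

[CX2]#[CX2] describes a carbon-carbon triple bond (an alkyne).
(A) has a vinyl group (-CH=CH2) but the C=C is a double bond; both carbons are CX3, not CX2.
(B) has a vinyl group (-CH=CH2) but the C=C is a double bond; both carbons are CX3, not CX2.
(C) contains an ethynyl group (-C#CH), which satisfies every atom and bond constraint.
So the answer is (C).

C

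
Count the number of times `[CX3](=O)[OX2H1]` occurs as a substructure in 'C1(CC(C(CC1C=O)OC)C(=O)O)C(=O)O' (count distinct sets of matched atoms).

[CX3](=O)[OX2H1] is the SMARTS for a carboxylic acid: an sp2 carbon double-bonded to O and single-bonded to an -OH oxygen.
The molecule carries 2 separate instances of a carboxylic acid group (-C(=O)OH) meeting every constraint; each maps to a distinct set of atoms, giving 2 matches.

2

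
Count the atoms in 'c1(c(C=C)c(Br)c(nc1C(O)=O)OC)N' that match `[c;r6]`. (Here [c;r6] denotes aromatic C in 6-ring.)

5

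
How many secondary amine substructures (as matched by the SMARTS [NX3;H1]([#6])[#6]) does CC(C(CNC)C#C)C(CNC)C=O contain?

2

[NX3;H1]([#6])[#6] is the SMARTS for a secondary amine: a trivalent nitrogen with one H, bonded to two carbons.
The molecule carries 2 separate instances of an N-methylamino group (-NHCH3) meeting every constraint; each maps to a distinct set of atoms, giving 2 matches.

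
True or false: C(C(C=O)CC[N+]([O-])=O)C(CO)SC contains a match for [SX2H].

False

The pattern [SX2H] describes an aliphatic sulfur with two connections, one being H — a thiol.
The closest candidate here is a hydroxyl group (-OH), but it is an -OH, not an -SH. No other fragment satisfies the full query, so there is no match.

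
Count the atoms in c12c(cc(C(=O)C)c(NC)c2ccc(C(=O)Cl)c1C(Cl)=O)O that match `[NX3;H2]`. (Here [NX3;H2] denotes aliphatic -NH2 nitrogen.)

0

The query [NX3;H2] means: aliphatic N with 3 total connections, two of them H — an -NH2 nitrogen (amine or amide).
Check the 22 heavy atoms by environment: 7× c (aromatic, H0, X3) → no; 3× c (aromatic, H1, X3) → no; 3× C (H0, X3) → no; 3× O (H0, X1) → no; 2× Cl (H0, X1) → no; 2× C (H3, X4) → no; 1× N (H1, X3) → no; 1× O (H1, X2) → no.
No environment satisfies the query, so 0 matching atoms.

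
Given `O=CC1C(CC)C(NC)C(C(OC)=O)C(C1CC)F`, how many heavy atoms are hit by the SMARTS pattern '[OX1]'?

2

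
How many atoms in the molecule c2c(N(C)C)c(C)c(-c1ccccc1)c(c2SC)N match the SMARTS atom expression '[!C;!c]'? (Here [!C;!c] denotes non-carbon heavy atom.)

Check the 19 heavy atoms by environment: 12× c (aromatic) → no; 2× N → match; 4× C → no; 1× S → match.
Summing the matching environments: 2 + 1 = 3 matching atoms.

3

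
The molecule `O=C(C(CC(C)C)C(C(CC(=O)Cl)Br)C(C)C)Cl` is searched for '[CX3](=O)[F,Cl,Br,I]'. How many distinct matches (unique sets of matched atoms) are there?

2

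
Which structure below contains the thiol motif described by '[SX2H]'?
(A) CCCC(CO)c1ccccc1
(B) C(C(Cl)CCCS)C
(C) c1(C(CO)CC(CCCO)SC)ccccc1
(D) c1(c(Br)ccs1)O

B

[SX2H] describes an aliphatic sulfur with two connections, one being H (a thiol).
(A) has a hydroxyl group (-OH) but it is an -OH, not an -SH.
(B) contains a thiol (-SH), which satisfies every atom and bond constraint.
(C) has a hydroxyl group (-OH) but it is an -OH, not an -SH.
(D) has a hydroxyl group (-OH) but it is an -OH, not an -SH.
So the answer is (B).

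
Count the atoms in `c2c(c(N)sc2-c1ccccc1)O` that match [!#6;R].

1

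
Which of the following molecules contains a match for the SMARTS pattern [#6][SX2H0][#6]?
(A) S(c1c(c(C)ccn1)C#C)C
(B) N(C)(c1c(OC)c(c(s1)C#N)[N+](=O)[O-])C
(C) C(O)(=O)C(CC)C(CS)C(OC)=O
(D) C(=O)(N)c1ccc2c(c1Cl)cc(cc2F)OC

[#6][SX2H0][#6] describes an aliphatic sulfur bridging two carbons with no H on the sulfur (a thioether).
(A) contains a methylthio ether (-SCH3), which satisfies every atom and bond constraint.
(B) has a methoxy ether (-OCH3) but the bridging atom is O, not S.
(C) has a thiol (-SH) but the sulfur has H1, not H0 bridging two carbons.
(D) has a methoxy ether (-OCH3) but the bridging atom is O, not S.
So the answer is (A).

A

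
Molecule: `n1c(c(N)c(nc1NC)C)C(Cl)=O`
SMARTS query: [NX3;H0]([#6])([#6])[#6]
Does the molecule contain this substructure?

No

The pattern [NX3;H0]([#6])([#6])[#6] describes a trivalent nitrogen with no H, bonded to three carbons — a tertiary amine.
The closest candidate here is an N-methylamino group (-NHCH3), but the nitrogen still has one H (H1), not H0. No other fragment satisfies the full query, so there is no match.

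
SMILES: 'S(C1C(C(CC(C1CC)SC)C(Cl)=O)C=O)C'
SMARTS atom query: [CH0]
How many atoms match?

The query [CH0] means: aliphatic carbon with no attached hydrogen.
Check the 17 heavy atoms by environment: 6× C (H1) → no; 2× C (H2) → no; 2× O (H0) → no; 2× S (H0) → no; 3× C (H3) → no; 1× C (H0) → match; 1× Cl (H0) → no.
That gives 1 matching atom.

1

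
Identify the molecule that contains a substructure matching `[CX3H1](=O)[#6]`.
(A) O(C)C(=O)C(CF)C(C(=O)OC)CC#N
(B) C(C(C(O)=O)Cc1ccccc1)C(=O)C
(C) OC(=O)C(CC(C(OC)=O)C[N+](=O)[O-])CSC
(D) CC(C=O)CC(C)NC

D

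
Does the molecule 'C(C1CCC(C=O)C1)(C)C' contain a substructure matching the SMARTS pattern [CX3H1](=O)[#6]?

The pattern [CX3H1](=O)[#6] describes an sp2 carbon with one H, double-bonded to O and single-bonded to carbon — an aldehyde.
The molecule carries an aldehyde (-CHO), whose atoms satisfy every constraint of the query, so the pattern matches.

Yes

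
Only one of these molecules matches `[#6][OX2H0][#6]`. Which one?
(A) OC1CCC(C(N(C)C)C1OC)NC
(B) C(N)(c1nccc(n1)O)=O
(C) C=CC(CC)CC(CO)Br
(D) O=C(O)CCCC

A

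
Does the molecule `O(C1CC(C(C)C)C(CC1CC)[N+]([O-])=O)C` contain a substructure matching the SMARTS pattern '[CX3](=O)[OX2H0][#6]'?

The pattern [CX3](=O)[OX2H0][#6] describes a carbonyl carbon bonded to an oxygen that is itself bonded to carbon (no H on that O) — an ester.
The closest candidate here is a methoxy ether (-OCH3), but the ether oxygen is not adjacent to a C=O carbon. No other fragment satisfies the full query, so there is no match.

No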